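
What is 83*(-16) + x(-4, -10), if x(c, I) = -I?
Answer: -1318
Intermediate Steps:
83*(-16) + x(-4, -10) = 83*(-16) - 1*(-10) = -1328 + 10 = -1318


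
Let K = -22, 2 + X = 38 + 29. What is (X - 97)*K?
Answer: 704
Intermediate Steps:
X = 65 (X = -2 + (38 + 29) = -2 + 67 = 65)
(X - 97)*K = (65 - 97)*(-22) = -32*(-22) = 704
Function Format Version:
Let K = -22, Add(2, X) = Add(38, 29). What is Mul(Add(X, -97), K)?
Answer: 704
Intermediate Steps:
X = 65 (X = Add(-2, Add(38, 29)) = Add(-2, 67) = 65)
Mul(Add(X, -97), K) = Mul(Add(65, -97), -22) = Mul(-32, -22) = 704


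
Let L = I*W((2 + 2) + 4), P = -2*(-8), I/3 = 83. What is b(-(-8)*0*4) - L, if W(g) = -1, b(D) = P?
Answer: 265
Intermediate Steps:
I = 249 (I = 3*83 = 249)
P = 16
b(D) = 16
L = -249 (L = 249*(-1) = -249)
b(-(-8)*0*4) - L = 16 - 1*(-249) = 16 + 249 = 265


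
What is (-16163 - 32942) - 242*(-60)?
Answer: -34585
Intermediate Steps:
(-16163 - 32942) - 242*(-60) = -49105 + 14520 = -34585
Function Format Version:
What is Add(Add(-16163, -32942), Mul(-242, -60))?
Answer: -34585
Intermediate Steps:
Add(Add(-16163, -32942), Mul(-242, -60)) = Add(-49105, 14520) = -34585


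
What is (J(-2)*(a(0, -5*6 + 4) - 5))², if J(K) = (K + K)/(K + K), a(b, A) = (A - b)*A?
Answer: 450241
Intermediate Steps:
a(b, A) = A*(A - b)
J(K) = 1 (J(K) = (2*K)/((2*K)) = (2*K)*(1/(2*K)) = 1)
(J(-2)*(a(0, -5*6 + 4) - 5))² = (1*((-5*6 + 4)*((-5*6 + 4) - 1*0) - 5))² = (1*((-30 + 4)*((-30 + 4) + 0) - 5))² = (1*(-26*(-26 + 0) - 5))² = (1*(-26*(-26) - 5))² = (1*(676 - 5))² = (1*671)² = 671² = 450241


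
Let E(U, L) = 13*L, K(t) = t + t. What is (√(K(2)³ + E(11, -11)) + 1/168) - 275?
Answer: -46199/168 + I*√79 ≈ -274.99 + 8.8882*I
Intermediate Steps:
K(t) = 2*t
(√(K(2)³ + E(11, -11)) + 1/168) - 275 = (√((2*2)³ + 13*(-11)) + 1/168) - 275 = (√(4³ - 143) + 1/168) - 275 = (√(64 - 143) + 1/168) - 275 = (√(-79) + 1/168) - 275 = (I*√79 + 1/168) - 275 = (1/168 + I*√79) - 275 = -46199/168 + I*√79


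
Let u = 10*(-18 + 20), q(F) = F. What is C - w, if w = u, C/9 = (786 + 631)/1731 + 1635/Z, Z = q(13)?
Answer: 8395798/7501 ≈ 1119.3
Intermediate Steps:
Z = 13
C = 8545818/7501 (C = 9*((786 + 631)/1731 + 1635/13) = 9*(1417*(1/1731) + 1635*(1/13)) = 9*(1417/1731 + 1635/13) = 9*(2848606/22503) = 8545818/7501 ≈ 1139.3)
u = 20 (u = 10*2 = 20)
w = 20
C - w = 8545818/7501 - 1*20 = 8545818/7501 - 20 = 8395798/7501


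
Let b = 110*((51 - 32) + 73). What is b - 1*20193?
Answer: -10073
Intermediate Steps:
b = 10120 (b = 110*(19 + 73) = 110*92 = 10120)
b - 1*20193 = 10120 - 1*20193 = 10120 - 20193 = -10073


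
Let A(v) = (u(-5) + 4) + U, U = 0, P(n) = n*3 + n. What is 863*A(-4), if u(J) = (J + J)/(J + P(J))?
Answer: 18986/5 ≈ 3797.2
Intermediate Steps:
P(n) = 4*n (P(n) = 3*n + n = 4*n)
u(J) = 2/5 (u(J) = (J + J)/(J + 4*J) = (2*J)/((5*J)) = (2*J)*(1/(5*J)) = 2/5)
A(v) = 22/5 (A(v) = (2/5 + 4) + 0 = 22/5 + 0 = 22/5)
863*A(-4) = 863*(22/5) = 18986/5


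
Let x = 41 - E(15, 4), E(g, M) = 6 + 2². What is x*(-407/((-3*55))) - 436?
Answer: -5393/15 ≈ -359.53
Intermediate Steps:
E(g, M) = 10 (E(g, M) = 6 + 4 = 10)
x = 31 (x = 41 - 1*10 = 41 - 10 = 31)
x*(-407/((-3*55))) - 436 = 31*(-407/((-3*55))) - 436 = 31*(-407/(-165)) - 436 = 31*(-407*(-1/165)) - 436 = 31*(37/15) - 436 = 1147/15 - 436 = -5393/15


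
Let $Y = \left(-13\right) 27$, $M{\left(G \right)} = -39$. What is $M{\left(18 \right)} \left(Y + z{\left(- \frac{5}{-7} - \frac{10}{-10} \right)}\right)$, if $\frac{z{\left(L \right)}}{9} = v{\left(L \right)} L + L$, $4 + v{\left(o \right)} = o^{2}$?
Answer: $\frac{4707963}{343} \approx 13726.0$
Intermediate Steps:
$v{\left(o \right)} = -4 + o^{2}$
$z{\left(L \right)} = 9 L + 9 L \left(-4 + L^{2}\right)$ ($z{\left(L \right)} = 9 \left(\left(-4 + L^{2}\right) L + L\right) = 9 \left(L \left(-4 + L^{2}\right) + L\right) = 9 \left(L + L \left(-4 + L^{2}\right)\right) = 9 L + 9 L \left(-4 + L^{2}\right)$)
$Y = -351$
$M{\left(18 \right)} \left(Y + z{\left(- \frac{5}{-7} - \frac{10}{-10} \right)}\right) = - 39 \left(-351 + 9 \left(- \frac{5}{-7} - \frac{10}{-10}\right) \left(-3 + \left(- \frac{5}{-7} - \frac{10}{-10}\right)^{2}\right)\right) = - 39 \left(-351 + 9 \left(\left(-5\right) \left(- \frac{1}{7}\right) - -1\right) \left(-3 + \left(\left(-5\right) \left(- \frac{1}{7}\right) - -1\right)^{2}\right)\right) = - 39 \left(-351 + 9 \left(\frac{5}{7} + 1\right) \left(-3 + \left(\frac{5}{7} + 1\right)^{2}\right)\right) = - 39 \left(-351 + 9 \cdot \frac{12}{7} \left(-3 + \left(\frac{12}{7}\right)^{2}\right)\right) = - 39 \left(-351 + 9 \cdot \frac{12}{7} \left(-3 + \frac{144}{49}\right)\right) = - 39 \left(-351 + 9 \cdot \frac{12}{7} \left(- \frac{3}{49}\right)\right) = - 39 \left(-351 - \frac{324}{343}\right) = \left(-39\right) \left(- \frac{120717}{343}\right) = \frac{4707963}{343}$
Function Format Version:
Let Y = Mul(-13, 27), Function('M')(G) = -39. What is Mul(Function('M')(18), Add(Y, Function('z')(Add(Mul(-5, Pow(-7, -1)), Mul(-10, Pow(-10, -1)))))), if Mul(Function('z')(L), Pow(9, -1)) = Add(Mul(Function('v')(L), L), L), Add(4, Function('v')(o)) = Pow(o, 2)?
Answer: Rational(4707963, 343) ≈ 13726.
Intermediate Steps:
Function('v')(o) = Add(-4, Pow(o, 2))
Function('z')(L) = Add(Mul(9, L), Mul(9, L, Add(-4, Pow(L, 2)))) (Function('z')(L) = Mul(9, Add(Mul(Add(-4, Pow(L, 2)), L), L)) = Mul(9, Add(Mul(L, Add(-4, Pow(L, 2))), L)) = Mul(9, Add(L, Mul(L, Add(-4, Pow(L, 2))))) = Add(Mul(9, L), Mul(9, L, Add(-4, Pow(L, 2)))))
Y = -351
Mul(Function('M')(18), Add(Y, Function('z')(Add(Mul(-5, Pow(-7, -1)), Mul(-10, Pow(-10, -1)))))) = Mul(-39, Add(-351, Mul(9, Add(Mul(-5, Pow(-7, -1)), Mul(-10, Pow(-10, -1))), Add(-3, Pow(Add(Mul(-5, Pow(-7, -1)), Mul(-10, Pow(-10, -1))), 2))))) = Mul(-39, Add(-351, Mul(9, Add(Mul(-5, Rational(-1, 7)), Mul(-10, Rational(-1, 10))), Add(-3, Pow(Add(Mul(-5, Rational(-1, 7)), Mul(-10, Rational(-1, 10))), 2))))) = Mul(-39, Add(-351, Mul(9, Add(Rational(5, 7), 1), Add(-3, Pow(Add(Rational(5, 7), 1), 2))))) = Mul(-39, Add(-351, Mul(9, Rational(12, 7), Add(-3, Pow(Rational(12, 7), 2))))) = Mul(-39, Add(-351, Mul(9, Rational(12, 7), Add(-3, Rational(144, 49))))) = Mul(-39, Add(-351, Mul(9, Rational(12, 7), Rational(-3, 49)))) = Mul(-39, Add(-351, Rational(-324, 343))) = Mul(-39, Rational(-120717, 343)) = Rational(4707963, 343)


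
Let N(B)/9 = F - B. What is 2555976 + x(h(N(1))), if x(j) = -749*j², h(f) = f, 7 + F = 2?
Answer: 371892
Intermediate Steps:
F = -5 (F = -7 + 2 = -5)
N(B) = -45 - 9*B (N(B) = 9*(-5 - B) = -45 - 9*B)
2555976 + x(h(N(1))) = 2555976 - 749*(-45 - 9*1)² = 2555976 - 749*(-45 - 9)² = 2555976 - 749*(-54)² = 2555976 - 749*2916 = 2555976 - 2184084 = 371892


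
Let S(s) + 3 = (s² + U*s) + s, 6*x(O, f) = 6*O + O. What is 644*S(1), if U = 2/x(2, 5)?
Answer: -92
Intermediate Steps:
x(O, f) = 7*O/6 (x(O, f) = (6*O + O)/6 = (7*O)/6 = 7*O/6)
U = 6/7 (U = 2/(((7/6)*2)) = 2/(7/3) = 2*(3/7) = 6/7 ≈ 0.85714)
S(s) = -3 + s² + 13*s/7 (S(s) = -3 + ((s² + 6*s/7) + s) = -3 + (s² + 13*s/7) = -3 + s² + 13*s/7)
644*S(1) = 644*(-3 + 1² + (13/7)*1) = 644*(-3 + 1 + 13/7) = 644*(-⅐) = -92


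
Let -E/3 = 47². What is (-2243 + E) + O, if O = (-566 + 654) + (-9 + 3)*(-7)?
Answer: -8740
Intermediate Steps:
E = -6627 (E = -3*47² = -3*2209 = -6627)
O = 130 (O = 88 - 6*(-7) = 88 + 42 = 130)
(-2243 + E) + O = (-2243 - 6627) + 130 = -8870 + 130 = -8740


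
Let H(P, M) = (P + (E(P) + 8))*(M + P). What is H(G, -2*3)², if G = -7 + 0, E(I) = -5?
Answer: 2704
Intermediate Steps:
G = -7
H(P, M) = (3 + P)*(M + P) (H(P, M) = (P + (-5 + 8))*(M + P) = (P + 3)*(M + P) = (3 + P)*(M + P))
H(G, -2*3)² = ((-7)² + 3*(-2*3) + 3*(-7) - 2*3*(-7))² = (49 + 3*(-1*6) - 21 - 1*6*(-7))² = (49 + 3*(-6) - 21 - 6*(-7))² = (49 - 18 - 21 + 42)² = 52² = 2704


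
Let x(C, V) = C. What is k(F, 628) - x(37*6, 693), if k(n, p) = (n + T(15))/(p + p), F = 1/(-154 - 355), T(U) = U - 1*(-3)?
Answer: -141916327/639304 ≈ -221.99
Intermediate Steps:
T(U) = 3 + U (T(U) = U + 3 = 3 + U)
F = -1/509 (F = 1/(-509) = -1/509 ≈ -0.0019646)
k(n, p) = (18 + n)/(2*p) (k(n, p) = (n + (3 + 15))/(p + p) = (n + 18)/((2*p)) = (18 + n)*(1/(2*p)) = (18 + n)/(2*p))
k(F, 628) - x(37*6, 693) = (1/2)*(18 - 1/509)/628 - 37*6 = (1/2)*(1/628)*(9161/509) - 1*222 = 9161/639304 - 222 = -141916327/639304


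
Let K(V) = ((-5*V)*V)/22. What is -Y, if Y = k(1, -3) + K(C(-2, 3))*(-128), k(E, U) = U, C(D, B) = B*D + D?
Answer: -20447/11 ≈ -1858.8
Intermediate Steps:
C(D, B) = D + B*D
K(V) = -5*V**2/22 (K(V) = -5*V**2*(1/22) = -5*V**2/22)
Y = 20447/11 (Y = -3 - 5*4*(1 + 3)**2/22*(-128) = -3 - 5*(-2*4)**2/22*(-128) = -3 - 5/22*(-8)**2*(-128) = -3 - 5/22*64*(-128) = -3 - 160/11*(-128) = -3 + 20480/11 = 20447/11 ≈ 1858.8)
-Y = -1*20447/11 = -20447/11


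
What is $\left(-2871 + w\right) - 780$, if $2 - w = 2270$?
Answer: $-5919$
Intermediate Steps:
$w = -2268$ ($w = 2 - 2270 = -2268$)
$\left(-2871 + w\right) - 780 = \left(-2871 - 2268\right) - 780 = -5139 - 780 = -5919$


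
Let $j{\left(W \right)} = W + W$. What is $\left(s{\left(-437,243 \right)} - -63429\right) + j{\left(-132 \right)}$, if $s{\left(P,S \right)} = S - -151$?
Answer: $63559$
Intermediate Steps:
$s{\left(P,S \right)} = 151 + S$ ($s{\left(P,S \right)} = S + 151 = 151 + S$)
$j{\left(W \right)} = 2 W$
$\left(s{\left(-437,243 \right)} - -63429\right) + j{\left(-132 \right)} = \left(\left(151 + 243\right) - -63429\right) + 2 \left(-132\right) = \left(394 + 63429\right) - 264 = 63823 - 264 = 63559$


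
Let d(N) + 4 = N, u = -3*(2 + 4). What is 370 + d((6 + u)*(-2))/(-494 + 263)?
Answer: 85450/231 ≈ 369.91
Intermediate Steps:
u = -18 (u = -3*6 = -18)
d(N) = -4 + N
370 + d((6 + u)*(-2))/(-494 + 263) = 370 + (-4 + (6 - 18)*(-2))/(-494 + 263) = 370 + (-4 - 12*(-2))/(-231) = 370 + (-4 + 24)*(-1/231) = 370 + 20*(-1/231) = 370 - 20/231 = 85450/231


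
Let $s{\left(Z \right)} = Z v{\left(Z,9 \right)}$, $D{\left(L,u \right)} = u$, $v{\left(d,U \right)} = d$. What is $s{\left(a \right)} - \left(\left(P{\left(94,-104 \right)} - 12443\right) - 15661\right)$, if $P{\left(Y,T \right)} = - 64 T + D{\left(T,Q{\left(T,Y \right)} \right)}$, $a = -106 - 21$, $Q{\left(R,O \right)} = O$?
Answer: $37483$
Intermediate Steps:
$a = -127$ ($a = -106 - 21 = -127$)
$s{\left(Z \right)} = Z^{2}$ ($s{\left(Z \right)} = Z Z = Z^{2}$)
$P{\left(Y,T \right)} = Y - 64 T$ ($P{\left(Y,T \right)} = - 64 T + Y = Y - 64 T$)
$s{\left(a \right)} - \left(\left(P{\left(94,-104 \right)} - 12443\right) - 15661\right) = \left(-127\right)^{2} - \left(\left(\left(94 - -6656\right) - 12443\right) - 15661\right) = 16129 - \left(\left(\left(94 + 6656\right) - 12443\right) - 15661\right) = 16129 - \left(\left(6750 - 12443\right) - 15661\right) = 16129 - \left(-5693 - 15661\right) = 16129 - -21354 = 16129 + 21354 = 37483$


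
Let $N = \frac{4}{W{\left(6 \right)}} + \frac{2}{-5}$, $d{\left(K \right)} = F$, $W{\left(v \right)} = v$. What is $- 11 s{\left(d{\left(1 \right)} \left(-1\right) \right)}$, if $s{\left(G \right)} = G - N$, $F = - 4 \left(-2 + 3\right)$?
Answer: $- \frac{616}{15} \approx -41.067$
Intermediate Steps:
$F = -4$ ($F = \left(-4\right) 1 = -4$)
$d{\left(K \right)} = -4$
$N = \frac{4}{15}$ ($N = \frac{4}{6} + \frac{2}{-5} = 4 \cdot \frac{1}{6} + 2 \left(- \frac{1}{5}\right) = \frac{2}{3} - \frac{2}{5} = \frac{4}{15} \approx 0.26667$)
$s{\left(G \right)} = - \frac{4}{15} + G$ ($s{\left(G \right)} = G - \frac{4}{15} = - \frac{4}{15} + G$)
$- 11 s{\left(d{\left(1 \right)} \left(-1\right) \right)} = - 11 \left(- \frac{4}{15} - -4\right) = - 11 \left(- \frac{4}{15} + 4\right) = \left(-11\right) \frac{56}{15} = - \frac{616}{15}$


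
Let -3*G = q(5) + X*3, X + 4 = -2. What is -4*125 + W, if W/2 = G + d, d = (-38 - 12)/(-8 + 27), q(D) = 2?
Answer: -28192/57 ≈ -494.60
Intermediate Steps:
d = -50/19 ≈ -2.6316
X = -6 (X = -4 - 2 = -6)
G = 16/3 (G = -(2 - 6*3)/3 = -(2 - 18)/3 = -⅓*(-16) = 16/3 ≈ 5.3333)
W = 308/57 (W = 2*(16/3 - 50/19) = 2*(154/57) = 308/57 ≈ 5.4035)
-4*125 + W = -4*125 + 308/57 = -500 + 308/57 = -28192/57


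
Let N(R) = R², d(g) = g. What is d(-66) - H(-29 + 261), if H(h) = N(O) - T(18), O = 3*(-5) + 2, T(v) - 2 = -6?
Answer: -239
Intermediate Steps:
T(v) = -4 (T(v) = 2 - 6 = -4)
O = -13 (O = -15 + 2 = -13)
H(h) = 173 (H(h) = (-13)² - 1*(-4) = 169 + 4 = 173)
d(-66) - H(-29 + 261) = -66 - 1*173 = -66 - 173 = -239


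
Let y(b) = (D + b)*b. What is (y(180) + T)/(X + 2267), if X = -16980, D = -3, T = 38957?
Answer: -70817/14713 ≈ -4.8132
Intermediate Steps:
y(b) = b*(-3 + b) (y(b) = (-3 + b)*b = b*(-3 + b))
(y(180) + T)/(X + 2267) = (180*(-3 + 180) + 38957)/(-16980 + 2267) = (180*177 + 38957)/(-14713) = (31860 + 38957)*(-1/14713) = 70817*(-1/14713) = -70817/14713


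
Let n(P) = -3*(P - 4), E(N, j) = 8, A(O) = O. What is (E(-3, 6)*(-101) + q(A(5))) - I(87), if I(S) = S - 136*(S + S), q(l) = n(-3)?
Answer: 22790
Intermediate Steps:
n(P) = 12 - 3*P (n(P) = -3*(-4 + P) = 12 - 3*P)
q(l) = 21 (q(l) = 12 - 3*(-3) = 12 + 9 = 21)
I(S) = -271*S (I(S) = S - 272*S = -271*S)
(E(-3, 6)*(-101) + q(A(5))) - I(87) = (8*(-101) + 21) - (-271)*87 = (-808 + 21) - 1*(-23577) = -787 + 23577 = 22790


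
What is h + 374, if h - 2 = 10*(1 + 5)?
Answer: 436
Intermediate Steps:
h = 62 (h = 2 + 10*(1 + 5) = 2 + 10*6 = 2 + 60 = 62)
h + 374 = 62 + 374 = 436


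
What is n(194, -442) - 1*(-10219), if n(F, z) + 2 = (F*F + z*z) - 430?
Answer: 242787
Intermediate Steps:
n(F, z) = -432 + F² + z² (n(F, z) = -2 + ((F*F + z*z) - 430) = -2 + ((F² + z²) - 430) = -2 + (-430 + F² + z²) = -432 + F² + z²)
n(194, -442) - 1*(-10219) = (-432 + 194² + (-442)²) - 1*(-10219) = (-432 + 37636 + 195364) + 10219 = 232568 + 10219 = 242787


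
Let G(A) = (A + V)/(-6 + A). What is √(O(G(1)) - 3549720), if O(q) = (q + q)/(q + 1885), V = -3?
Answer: 2*I*√78864421195043/9427 ≈ 1884.1*I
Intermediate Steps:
G(A) = (-3 + A)/(-6 + A) (G(A) = (A - 3)/(-6 + A) = (-3 + A)/(-6 + A))
O(q) = 2*q/(1885 + q) (O(q) = (2*q)/(1885 + q) = 2*q/(1885 + q))
√(O(G(1)) - 3549720) = √(2*((-3 + 1)/(-6 + 1))/(1885 + (-3 + 1)/(-6 + 1)) - 3549720) = √(2*(-2/(-5))/(1885 - 2/(-5)) - 3549720) = √(2*(-⅕*(-2))/(1885 - ⅕*(-2)) - 3549720) = √(2*(⅖)/(1885 + ⅖) - 3549720) = √(2*(⅖)/(9427/5) - 3549720) = √(2*(⅖)*(5/9427) - 3549720) = √(4/9427 - 3549720) = √(-33463210436/9427) = 2*I*√78864421195043/9427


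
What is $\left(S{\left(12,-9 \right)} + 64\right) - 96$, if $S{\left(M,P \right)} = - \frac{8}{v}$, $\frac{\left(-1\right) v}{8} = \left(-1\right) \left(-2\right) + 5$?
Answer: $- \frac{223}{7} \approx -31.857$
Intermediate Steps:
$v = -56$ ($v = - 8 \left(\left(-1\right) \left(-2\right) + 5\right) = - 8 \left(2 + 5\right) = \left(-8\right) 7 = -56$)
$S{\left(M,P \right)} = \frac{1}{7}$ ($S{\left(M,P \right)} = - \frac{8}{-56} = \left(-8\right) \left(- \frac{1}{56}\right) = \frac{1}{7}$)
$\left(S{\left(12,-9 \right)} + 64\right) - 96 = \left(\frac{1}{7} + 64\right) - 96 = \frac{449}{7} - 96 = - \frac{223}{7}$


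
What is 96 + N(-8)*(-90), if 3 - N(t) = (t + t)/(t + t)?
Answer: -84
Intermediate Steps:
N(t) = 2 (N(t) = 3 - (t + t)/(t + t) = 3 - 2*t/(2*t) = 3 - 2*t*1/(2*t) = 3 - 1*1 = 3 - 1 = 2)
96 + N(-8)*(-90) = 96 + 2*(-90) = 96 - 180 = -84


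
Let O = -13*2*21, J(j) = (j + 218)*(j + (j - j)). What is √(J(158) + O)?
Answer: √58862 ≈ 242.61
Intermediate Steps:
J(j) = j*(218 + j) (J(j) = (218 + j)*(j + 0) = (218 + j)*j = j*(218 + j))
O = -546 (O = -26*21 = -546)
√(J(158) + O) = √(158*(218 + 158) - 546) = √(158*376 - 546) = √(59408 - 546) = √58862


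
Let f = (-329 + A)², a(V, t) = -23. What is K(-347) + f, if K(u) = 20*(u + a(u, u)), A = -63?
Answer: 146264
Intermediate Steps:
K(u) = -460 + 20*u (K(u) = 20*(u - 23) = 20*(-23 + u) = -460 + 20*u)
f = 153664 (f = (-329 - 63)² = (-392)² = 153664)
K(-347) + f = (-460 + 20*(-347)) + 153664 = (-460 - 6940) + 153664 = -7400 + 153664 = 146264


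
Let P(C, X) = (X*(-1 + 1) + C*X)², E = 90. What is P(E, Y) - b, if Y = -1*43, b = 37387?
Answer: 14939513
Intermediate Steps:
Y = -43
P(C, X) = C²*X² (P(C, X) = (X*0 + C*X)² = (0 + C*X)² = (C*X)² = C²*X²)
P(E, Y) - b = 90²*(-43)² - 1*37387 = 8100*1849 - 37387 = 14976900 - 37387 = 14939513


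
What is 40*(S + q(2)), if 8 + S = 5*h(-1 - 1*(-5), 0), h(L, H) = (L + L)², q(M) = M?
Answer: 12560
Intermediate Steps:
h(L, H) = 4*L² (h(L, H) = (2*L)² = 4*L²)
S = 312 (S = -8 + 5*(4*(-1 - 1*(-5))²) = -8 + 5*(4*(-1 + 5)²) = -8 + 5*(4*4²) = -8 + 5*(4*16) = -8 + 5*64 = -8 + 320 = 312)
40*(S + q(2)) = 40*(312 + 2) = 40*314 = 12560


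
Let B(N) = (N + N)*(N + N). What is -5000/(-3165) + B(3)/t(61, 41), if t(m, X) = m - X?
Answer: 10697/3165 ≈ 3.3798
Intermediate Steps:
B(N) = 4*N² (B(N) = (2*N)*(2*N) = 4*N²)
-5000/(-3165) + B(3)/t(61, 41) = -5000/(-3165) + (4*3²)/(61 - 1*41) = -5000*(-1/3165) + (4*9)/(61 - 41) = 1000/633 + 36/20 = 1000/633 + 36*(1/20) = 1000/633 + 9/5 = 10697/3165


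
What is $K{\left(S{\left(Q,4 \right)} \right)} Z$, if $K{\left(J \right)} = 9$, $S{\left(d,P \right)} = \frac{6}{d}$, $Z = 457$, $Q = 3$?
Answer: $4113$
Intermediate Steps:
$K{\left(S{\left(Q,4 \right)} \right)} Z = 9 \cdot 457 = 4113$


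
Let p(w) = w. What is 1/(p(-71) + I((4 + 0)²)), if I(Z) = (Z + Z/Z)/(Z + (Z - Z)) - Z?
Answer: -16/1375 ≈ -0.011636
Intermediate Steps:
I(Z) = -Z + (1 + Z)/Z (I(Z) = (Z + 1)/(Z + 0) - Z = (1 + Z)/Z - Z = -Z + (1 + Z)/Z)
1/(p(-71) + I((4 + 0)²)) = 1/(-71 + (1 + 1/((4 + 0)²) - (4 + 0)²)) = 1/(-71 + (1 + 1/(4²) - 1*4²)) = 1/(-71 + (1 + 1/16 - 1*16)) = 1/(-71 + (1 + 1/16 - 16)) = 1/(-71 - 239/16) = 1/(-1375/16) = -16/1375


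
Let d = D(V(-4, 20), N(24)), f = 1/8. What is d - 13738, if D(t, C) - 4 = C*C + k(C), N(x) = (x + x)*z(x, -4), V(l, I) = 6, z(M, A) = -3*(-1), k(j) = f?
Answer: 56017/8 ≈ 7002.1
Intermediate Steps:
f = ⅛ ≈ 0.12500
k(j) = ⅛
z(M, A) = 3
N(x) = 6*x (N(x) = (x + x)*3 = (2*x)*3 = 6*x)
D(t, C) = 33/8 + C² (D(t, C) = 4 + (C*C + ⅛) = 4 + (C² + ⅛) = 4 + (⅛ + C²) = 33/8 + C²)
d = 165921/8 (d = 33/8 + (6*24)² = 33/8 + 144² = 33/8 + 20736 = 165921/8 ≈ 20740.)
d - 13738 = 165921/8 - 13738 = 56017/8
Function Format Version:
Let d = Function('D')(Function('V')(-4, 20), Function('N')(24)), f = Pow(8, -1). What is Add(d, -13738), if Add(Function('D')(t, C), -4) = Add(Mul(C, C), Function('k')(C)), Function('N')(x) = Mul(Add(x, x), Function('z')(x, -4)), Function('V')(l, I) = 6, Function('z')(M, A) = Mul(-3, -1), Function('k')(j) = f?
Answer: Rational(56017, 8) ≈ 7002.1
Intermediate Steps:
f = Rational(1, 8) ≈ 0.12500
Function('k')(j) = Rational(1, 8)
Function('z')(M, A) = 3
Function('N')(x) = Mul(6, x) (Function('N')(x) = Mul(Add(x, x), 3) = Mul(Mul(2, x), 3) = Mul(6, x))
Function('D')(t, C) = Add(Rational(33, 8), Pow(C, 2)) (Function('D')(t, C) = Add(4, Add(Mul(C, C), Rational(1, 8))) = Add(4, Add(Pow(C, 2), Rational(1, 8))) = Add(4, Add(Rational(1, 8), Pow(C, 2))) = Add(Rational(33, 8), Pow(C, 2)))
d = Rational(165921, 8) (d = Add(Rational(33, 8), Pow(Mul(6, 24), 2)) = Add(Rational(33, 8), Pow(144, 2)) = Add(Rational(33, 8), 20736) = Rational(165921, 8) ≈ 20740.)
Add(d, -13738) = Add(Rational(165921, 8), -13738) = Rational(56017, 8)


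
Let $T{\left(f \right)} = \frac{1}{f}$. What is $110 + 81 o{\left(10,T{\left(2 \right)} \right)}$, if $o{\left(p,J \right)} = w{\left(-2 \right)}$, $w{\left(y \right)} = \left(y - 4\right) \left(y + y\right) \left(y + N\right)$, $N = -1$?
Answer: $-5722$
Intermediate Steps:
$w{\left(y \right)} = 2 y \left(-1 + y\right) \left(-4 + y\right)$ ($w{\left(y \right)} = \left(y - 4\right) \left(y + y\right) \left(y - 1\right) = \left(-4 + y\right) 2 y \left(-1 + y\right) = 2 y \left(-4 + y\right) \left(-1 + y\right) = 2 y \left(-1 + y\right) \left(-4 + y\right)$)
$o{\left(p,J \right)} = -72$ ($o{\left(p,J \right)} = 2 \left(-2\right) \left(4 + \left(-2\right)^{2} - -10\right) = 2 \left(-2\right) \left(4 + 4 + 10\right) = 2 \left(-2\right) 18 = -72$)
$110 + 81 o{\left(10,T{\left(2 \right)} \right)} = 110 + 81 \left(-72\right) = 110 - 5832 = -5722$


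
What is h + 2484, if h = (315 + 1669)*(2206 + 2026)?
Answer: 8398772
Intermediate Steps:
h = 8396288 (h = 1984*4232 = 8396288)
h + 2484 = 8396288 + 2484 = 8398772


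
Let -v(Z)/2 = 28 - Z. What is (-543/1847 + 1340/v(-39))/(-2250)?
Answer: 19013/4155750 ≈ 0.0045751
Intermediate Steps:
v(Z) = -56 + 2*Z (v(Z) = -2*(28 - Z) = -56 + 2*Z)
(-543/1847 + 1340/v(-39))/(-2250) = (-543/1847 + 1340/(-56 + 2*(-39)))/(-2250) = (-543*1/1847 + 1340/(-56 - 78))*(-1/2250) = (-543/1847 + 1340/(-134))*(-1/2250) = (-543/1847 + 1340*(-1/134))*(-1/2250) = (-543/1847 - 10)*(-1/2250) = -19013/1847*(-1/2250) = 19013/4155750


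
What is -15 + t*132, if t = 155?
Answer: 20445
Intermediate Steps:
-15 + t*132 = -15 + 155*132 = -15 + 20460 = 20445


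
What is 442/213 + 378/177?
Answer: 52916/12567 ≈ 4.2107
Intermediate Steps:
442/213 + 378/177 = 442*(1/213) + 378*(1/177) = 442/213 + 126/59 = 52916/12567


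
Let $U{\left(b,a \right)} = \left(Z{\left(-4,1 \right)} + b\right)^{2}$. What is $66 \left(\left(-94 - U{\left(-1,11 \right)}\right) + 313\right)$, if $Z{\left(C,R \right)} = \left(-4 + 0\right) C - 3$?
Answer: $4950$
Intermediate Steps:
$Z{\left(C,R \right)} = -3 - 4 C$ ($Z{\left(C,R \right)} = - 4 C - 3 = -3 - 4 C$)
$U{\left(b,a \right)} = \left(13 + b\right)^{2}$ ($U{\left(b,a \right)} = \left(\left(-3 - -16\right) + b\right)^{2} = \left(\left(-3 + 16\right) + b\right)^{2} = \left(13 + b\right)^{2}$)
$66 \left(\left(-94 - U{\left(-1,11 \right)}\right) + 313\right) = 66 \left(\left(-94 - \left(13 - 1\right)^{2}\right) + 313\right) = 66 \left(\left(-94 - 12^{2}\right) + 313\right) = 66 \left(\left(-94 - 144\right) + 313\right) = 66 \left(-238 + 313\right) = 66 \cdot 75 = 4950$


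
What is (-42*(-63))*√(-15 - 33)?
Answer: 10584*I*√3 ≈ 18332.0*I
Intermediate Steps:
(-42*(-63))*√(-15 - 33) = 2646*√(-48) = 2646*(4*I*√3) = 10584*I*√3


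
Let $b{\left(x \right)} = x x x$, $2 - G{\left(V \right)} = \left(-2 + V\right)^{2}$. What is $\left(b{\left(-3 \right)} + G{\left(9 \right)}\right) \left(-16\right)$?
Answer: $1184$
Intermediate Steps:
$G{\left(V \right)} = 2 - \left(-2 + V\right)^{2}$
$b{\left(x \right)} = x^{3}$ ($b{\left(x \right)} = x^{2} x = x^{3}$)
$\left(b{\left(-3 \right)} + G{\left(9 \right)}\right) \left(-16\right) = \left(\left(-3\right)^{3} + \left(2 - \left(-2 + 9\right)^{2}\right)\right) \left(-16\right) = \left(-27 + \left(2 - 7^{2}\right)\right) \left(-16\right) = \left(-27 + \left(2 - 49\right)\right) \left(-16\right) = \left(-27 - 47\right) \left(-16\right) = \left(-74\right) \left(-16\right) = 1184$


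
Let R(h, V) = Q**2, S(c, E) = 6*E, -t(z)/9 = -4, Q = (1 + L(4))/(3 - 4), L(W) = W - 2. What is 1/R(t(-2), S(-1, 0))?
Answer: 1/9 ≈ 0.11111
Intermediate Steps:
L(W) = -2 + W
Q = -3 (Q = (1 + (-2 + 4))/(3 - 4) = (1 + 2)/(-1) = 3*(-1) = -3)
t(z) = 36 (t(z) = -9*(-4) = 36)
R(h, V) = 9 (R(h, V) = (-3)**2 = 9)
1/R(t(-2), S(-1, 0)) = 1/9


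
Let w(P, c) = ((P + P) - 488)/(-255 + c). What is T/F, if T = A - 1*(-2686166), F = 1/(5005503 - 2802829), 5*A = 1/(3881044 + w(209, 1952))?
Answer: 3142619436462025250499/531139645 ≈ 5.9167e+12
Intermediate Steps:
w(P, c) = (-488 + 2*P)/(-255 + c) (w(P, c) = (2*P - 488)/(-255 + c) = (-488 + 2*P)/(-255 + c))
A = 1697/32930657990 (A = 1/(5*(3881044 + 2*(-244 + 209)/(-255 + 1952))) = 1/(5*(3881044 + 2*(-35)/1697)) = 1/(5*(3881044 + 2*(1/1697)*(-35))) = 1/(5*(3881044 - 70/1697)) = 1/(5*(6586131598/1697)) = (1/5)*(1697/6586131598) = 1697/32930657990 ≈ 5.1533e-8)
F = 1/2202674 ≈ 4.5399e-7
T = 88457213850368037/32930657990 (T = 1697/32930657990 - 1*(-2686166) = 1697/32930657990 + 2686166 = 88457213850368037/32930657990 ≈ 2.6862e+6)
T/F = 88457213850368037/(32930657990*(1/2202674)) = (88457213850368037/32930657990)*2202674 = 3142619436462025250499/531139645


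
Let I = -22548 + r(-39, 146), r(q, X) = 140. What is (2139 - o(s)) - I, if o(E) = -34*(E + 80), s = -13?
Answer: 26825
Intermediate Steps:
o(E) = -2720 - 34*E (o(E) = -34*(80 + E) = -2720 - 34*E)
I = -22408 (I = -22548 + 140 = -22408)
(2139 - o(s)) - I = (2139 - (-2720 - 34*(-13))) - 1*(-22408) = (2139 - (-2720 + 442)) + 22408 = (2139 - 1*(-2278)) + 22408 = (2139 + 2278) + 22408 = 4417 + 22408 = 26825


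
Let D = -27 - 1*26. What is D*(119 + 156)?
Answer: -14575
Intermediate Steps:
D = -53 (D = -27 - 26 = -53)
D*(119 + 156) = -53*(119 + 156) = -53*275 = -14575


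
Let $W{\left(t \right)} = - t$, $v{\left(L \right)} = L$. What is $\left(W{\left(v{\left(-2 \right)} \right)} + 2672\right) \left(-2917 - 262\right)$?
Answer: $-8500646$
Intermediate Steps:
$\left(W{\left(v{\left(-2 \right)} \right)} + 2672\right) \left(-2917 - 262\right) = \left(\left(-1\right) \left(-2\right) + 2672\right) \left(-2917 - 262\right) = \left(2 + 2672\right) \left(-3179\right) = 2674 \left(-3179\right) = -8500646$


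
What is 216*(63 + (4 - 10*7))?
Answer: -648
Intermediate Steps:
216*(63 + (4 - 10*7)) = 216*(63 + (4 - 70)) = 216*(63 - 66) = 216*(-3) = -648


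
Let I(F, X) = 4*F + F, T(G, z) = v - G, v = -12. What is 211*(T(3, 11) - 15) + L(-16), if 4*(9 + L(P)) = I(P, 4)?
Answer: -6359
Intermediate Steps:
T(G, z) = -12 - G
I(F, X) = 5*F
L(P) = -9 + 5*P/4 (L(P) = -9 + (5*P)/4 = -9 + 5*P/4)
211*(T(3, 11) - 15) + L(-16) = 211*((-12 - 1*3) - 15) + (-9 + (5/4)*(-16)) = 211*((-12 - 3) - 15) + (-9 - 20) = 211*(-15 - 15) - 29 = 211*(-30) - 29 = -6330 - 29 = -6359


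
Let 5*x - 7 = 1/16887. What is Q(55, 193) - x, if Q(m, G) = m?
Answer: 905143/16887 ≈ 53.600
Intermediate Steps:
x = 23642/16887 (x = 7/5 + (⅕)/16887 = 7/5 + (⅕)*(1/16887) = 7/5 + 1/84435 = 23642/16887 ≈ 1.4000)
Q(55, 193) - x = 55 - 1*23642/16887 = 55 - 23642/16887 = 905143/16887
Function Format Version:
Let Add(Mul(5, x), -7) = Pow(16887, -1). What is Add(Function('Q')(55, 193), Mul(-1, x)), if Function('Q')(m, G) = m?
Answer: Rational(905143, 16887) ≈ 53.600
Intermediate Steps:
x = Rational(23642, 16887) (x = Add(Rational(7, 5), Mul(Rational(1, 5), Pow(16887, -1))) = Add(Rational(7, 5), Mul(Rational(1, 5), Rational(1, 16887))) = Add(Rational(7, 5), Rational(1, 84435)) = Rational(23642, 16887) ≈ 1.4000)
Add(Function('Q')(55, 193), Mul(-1, x)) = Add(55, Mul(-1, Rational(23642, 16887))) = Add(55, Rational(-23642, 16887)) = Rational(905143, 16887)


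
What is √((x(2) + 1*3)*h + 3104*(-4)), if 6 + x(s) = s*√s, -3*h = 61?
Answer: √(-111195 - 366*√2)/3 ≈ 111.41*I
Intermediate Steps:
h = -61/3 (h = -⅓*61 = -61/3 ≈ -20.333)
x(s) = -6 + s^(3/2) (x(s) = -6 + s*√s = -6 + s^(3/2))
√((x(2) + 1*3)*h + 3104*(-4)) = √(((-6 + 2^(3/2)) + 1*3)*(-61/3) + 3104*(-4)) = √(((-6 + 2*√2) + 3)*(-61/3) - 12416) = √((-3 + 2*√2)*(-61/3) - 12416) = √((61 - 122*√2/3) - 12416) = √(-12355 - 122*√2/3)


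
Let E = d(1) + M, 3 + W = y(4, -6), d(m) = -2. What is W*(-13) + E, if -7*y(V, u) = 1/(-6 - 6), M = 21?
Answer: 4859/84 ≈ 57.845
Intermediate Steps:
y(V, u) = 1/84 (y(V, u) = -1/(7*(-6 - 6)) = -⅐/(-12) = -⅐*(-1/12) = 1/84)
W = -251/84 (W = -3 + 1/84 = -251/84 ≈ -2.9881)
E = 19 (E = -2 + 21 = 19)
W*(-13) + E = -251/84*(-13) + 19 = 3263/84 + 19 = 4859/84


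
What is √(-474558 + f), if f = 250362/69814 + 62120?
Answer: I*√502550776103095/34907 ≈ 642.21*I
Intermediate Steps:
f = 2168548021/34907 (f = 250362*(1/69814) + 62120 = 125181/34907 + 62120 = 2168548021/34907 ≈ 62124.)
√(-474558 + f) = √(-474558 + 2168548021/34907) = √(-14396848085/34907) = I*√502550776103095/34907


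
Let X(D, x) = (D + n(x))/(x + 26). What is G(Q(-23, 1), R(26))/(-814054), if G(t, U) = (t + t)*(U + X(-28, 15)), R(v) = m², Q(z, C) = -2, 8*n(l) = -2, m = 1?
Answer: 51/33376214 ≈ 1.5280e-6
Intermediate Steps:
n(l) = -¼ (n(l) = (⅛)*(-2) = -¼)
X(D, x) = (-¼ + D)/(26 + x) (X(D, x) = (D - ¼)/(x + 26) = (-¼ + D)/(26 + x))
R(v) = 1 (R(v) = 1² = 1)
G(t, U) = 2*t*(-113/164 + U) (G(t, U) = (t + t)*(U + (-¼ - 28)/(26 + 15)) = (2*t)*(U - 113/4/41) = (2*t)*(U + (1/41)*(-113/4)) = (2*t)*(U - 113/164) = (2*t)*(-113/164 + U) = 2*t*(-113/164 + U))
G(Q(-23, 1), R(26))/(-814054) = ((1/82)*(-2)*(-113 + 164*1))/(-814054) = ((1/82)*(-2)*(-113 + 164))*(-1/814054) = ((1/82)*(-2)*51)*(-1/814054) = -51/41*(-1/814054) = 51/33376214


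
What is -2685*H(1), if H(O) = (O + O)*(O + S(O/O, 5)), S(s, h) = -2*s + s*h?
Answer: -21480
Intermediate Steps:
S(s, h) = -2*s + h*s
H(O) = 2*O*(3 + O) (H(O) = (O + O)*(O + (O/O)*(-2 + 5)) = (2*O)*(O + 1*3) = (2*O)*(O + 3) = (2*O)*(3 + O) = 2*O*(3 + O))
-2685*H(1) = -5370*(3 + 1) = -5370*4 = -2685*8 = -21480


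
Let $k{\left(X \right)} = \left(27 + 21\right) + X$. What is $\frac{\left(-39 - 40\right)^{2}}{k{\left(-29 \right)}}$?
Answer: $\frac{6241}{19} \approx 328.47$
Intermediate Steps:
$k{\left(X \right)} = 48 + X$
$\frac{\left(-39 - 40\right)^{2}}{k{\left(-29 \right)}} = \frac{\left(-39 - 40\right)^{2}}{48 - 29} = \frac{\left(-79\right)^{2}}{19} = 6241 \cdot \frac{1}{19} = \frac{6241}{19}$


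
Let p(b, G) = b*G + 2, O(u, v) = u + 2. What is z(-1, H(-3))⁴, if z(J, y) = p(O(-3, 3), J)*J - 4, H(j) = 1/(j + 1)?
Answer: 2401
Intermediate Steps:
O(u, v) = 2 + u
H(j) = 1/(1 + j)
p(b, G) = 2 + G*b (p(b, G) = G*b + 2 = 2 + G*b)
z(J, y) = -4 + J*(2 - J) (z(J, y) = (2 + J*(2 - 3))*J - 4 = (2 + J*(-1))*J - 4 = (2 - J)*J - 4 = J*(2 - J) - 4 = -4 + J*(2 - J))
z(-1, H(-3))⁴ = (-4 - (2 - 1*(-1)))⁴ = (-4 - (2 + 1))⁴ = (-4 - 1*3)⁴ = (-4 - 3)⁴ = (-7)⁴ = 2401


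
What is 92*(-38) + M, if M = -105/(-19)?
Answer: -66319/19 ≈ -3490.5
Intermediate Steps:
M = 105/19 (M = -105*(-1/19) = 105/19 ≈ 5.5263)
92*(-38) + M = 92*(-38) + 105/19 = -3496 + 105/19 = -66319/19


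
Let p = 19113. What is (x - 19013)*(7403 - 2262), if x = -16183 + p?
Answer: -82682703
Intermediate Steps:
x = 2930 (x = -16183 + 19113 = 2930)
(x - 19013)*(7403 - 2262) = (2930 - 19013)*(7403 - 2262) = -16083*5141 = -82682703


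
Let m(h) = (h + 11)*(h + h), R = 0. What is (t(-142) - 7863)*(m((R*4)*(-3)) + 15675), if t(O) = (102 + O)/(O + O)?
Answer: -8750772525/71 ≈ -1.2325e+8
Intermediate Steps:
m(h) = 2*h*(11 + h) (m(h) = (11 + h)*(2*h) = 2*h*(11 + h))
t(O) = (102 + O)/(2*O) (t(O) = (102 + O)/((2*O)) = (102 + O)*(1/(2*O)) = (102 + O)/(2*O))
(t(-142) - 7863)*(m((R*4)*(-3)) + 15675) = ((½)*(102 - 142)/(-142) - 7863)*(2*((0*4)*(-3))*(11 + (0*4)*(-3)) + 15675) = ((½)*(-1/142)*(-40) - 7863)*(2*(0*(-3))*(11 + 0*(-3)) + 15675) = (10/71 - 7863)*(2*0*(11 + 0) + 15675) = -558263*(2*0*11 + 15675)/71 = -558263*(0 + 15675)/71 = -558263/71*15675 = -8750772525/71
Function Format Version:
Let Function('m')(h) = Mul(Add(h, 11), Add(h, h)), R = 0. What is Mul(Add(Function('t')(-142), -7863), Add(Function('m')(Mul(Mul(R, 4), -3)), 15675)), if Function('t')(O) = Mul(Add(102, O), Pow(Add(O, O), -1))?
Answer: Rational(-8750772525, 71) ≈ -1.2325e+8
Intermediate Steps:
Function('m')(h) = Mul(2, h, Add(11, h)) (Function('m')(h) = Mul(Add(11, h), Mul(2, h)) = Mul(2, h, Add(11, h)))
Function('t')(O) = Mul(Rational(1, 2), Pow(O, -1), Add(102, O)) (Function('t')(O) = Mul(Add(102, O), Pow(Mul(2, O), -1)) = Mul(Add(102, O), Mul(Rational(1, 2), Pow(O, -1))) = Mul(Rational(1, 2), Pow(O, -1), Add(102, O)))
Mul(Add(Function('t')(-142), -7863), Add(Function('m')(Mul(Mul(R, 4), -3)), 15675)) = Mul(Add(Mul(Rational(1, 2), Pow(-142, -1), Add(102, -142)), -7863), Add(Mul(2, Mul(Mul(0, 4), -3), Add(11, Mul(Mul(0, 4), -3))), 15675)) = Mul(Add(Mul(Rational(1, 2), Rational(-1, 142), -40), -7863), Add(Mul(2, Mul(0, -3), Add(11, Mul(0, -3))), 15675)) = Mul(Add(Rational(10, 71), -7863), Add(Mul(2, 0, Add(11, 0)), 15675)) = Mul(Rational(-558263, 71), Add(Mul(2, 0, 11), 15675)) = Mul(Rational(-558263, 71), Add(0, 15675)) = Mul(Rational(-558263, 71), 15675) = Rational(-8750772525, 71)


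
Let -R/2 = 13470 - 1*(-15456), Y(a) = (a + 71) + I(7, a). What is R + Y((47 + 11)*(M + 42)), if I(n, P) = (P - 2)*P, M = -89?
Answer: 7376021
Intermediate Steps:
I(n, P) = P*(-2 + P) (I(n, P) = (-2 + P)*P = P*(-2 + P))
Y(a) = 71 + a + a*(-2 + a) (Y(a) = (a + 71) + a*(-2 + a) = (71 + a) + a*(-2 + a) = 71 + a + a*(-2 + a))
R = -57852 (R = -2*(13470 - 1*(-15456)) = -2*(13470 + 15456) = -2*28926 = -57852)
R + Y((47 + 11)*(M + 42)) = -57852 + (71 + ((47 + 11)*(-89 + 42))**2 - (47 + 11)*(-89 + 42)) = -57852 + (71 + (58*(-47))**2 - 58*(-47)) = -57852 + (71 + (-2726)**2 - 1*(-2726)) = -57852 + (71 + 7431076 + 2726) = -57852 + 7433873 = 7376021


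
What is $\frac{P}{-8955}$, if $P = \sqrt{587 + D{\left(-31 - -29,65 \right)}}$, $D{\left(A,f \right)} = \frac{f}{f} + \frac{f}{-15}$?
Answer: $- \frac{\sqrt{5253}}{26865} \approx -0.0026978$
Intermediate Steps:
$D{\left(A,f \right)} = 1 - \frac{f}{15}$ ($D{\left(A,f \right)} = 1 + f \left(- \frac{1}{15}\right) = 1 - \frac{f}{15}$)
$P = \frac{\sqrt{5253}}{3}$ ($P = \sqrt{587 + \left(1 - \frac{13}{3}\right)} = \sqrt{587 - \frac{10}{3}} = \sqrt{\frac{1751}{3}} = \frac{\sqrt{5253}}{3} \approx 24.159$)
$\frac{P}{-8955} = \frac{\frac{1}{3} \sqrt{5253}}{-8955} = \frac{\sqrt{5253}}{3} \left(- \frac{1}{8955}\right) = - \frac{\sqrt{5253}}{26865}$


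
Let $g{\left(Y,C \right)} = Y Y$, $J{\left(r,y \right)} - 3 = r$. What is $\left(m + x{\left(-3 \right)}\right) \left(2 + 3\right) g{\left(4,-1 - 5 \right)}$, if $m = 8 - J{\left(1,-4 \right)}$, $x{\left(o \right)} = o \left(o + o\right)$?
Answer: $1760$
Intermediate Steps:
$J{\left(r,y \right)} = 3 + r$
$g{\left(Y,C \right)} = Y^{2}$
$x{\left(o \right)} = 2 o^{2}$ ($x{\left(o \right)} = o 2 o = 2 o^{2}$)
$m = 4$ ($m = 8 - \left(3 + 1\right) = 8 - 4 = 4$)
$\left(m + x{\left(-3 \right)}\right) \left(2 + 3\right) g{\left(4,-1 - 5 \right)} = \left(4 + 2 \left(-3\right)^{2}\right) \left(2 + 3\right) 4^{2} = \left(4 + 2 \cdot 9\right) 5 \cdot 16 = \left(4 + 18\right) 80 = 22 \cdot 80 = 1760$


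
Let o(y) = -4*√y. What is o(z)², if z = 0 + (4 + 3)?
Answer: 112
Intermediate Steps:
z = 7 (z = 0 + 7 = 7)
o(z)² = (-4*√7)² = 112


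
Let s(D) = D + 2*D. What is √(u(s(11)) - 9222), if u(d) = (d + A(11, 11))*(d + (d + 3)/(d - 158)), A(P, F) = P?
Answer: I*√4864170/25 ≈ 88.219*I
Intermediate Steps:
s(D) = 3*D
u(d) = (11 + d)*(d + (3 + d)/(-158 + d)) (u(d) = (d + 11)*(d + (d + 3)/(d - 158)) = (11 + d)*(d + (3 + d)/(-158 + d)))
√(u(s(11)) - 9222) = √((33 + (3*11)³ - 5172*11 - 146*(3*11)²)/(-158 + 3*11) - 9222) = √((33 + 33³ - 1724*33 - 146*33²)/(-158 + 33) - 9222) = √((33 + 35937 - 56892 - 146*1089)/(-125) - 9222) = √(-(33 + 35937 - 56892 - 158994)/125 - 9222) = √(-1/125*(-179916) - 9222) = √(179916/125 - 9222) = √(-972834/125) = I*√4864170/25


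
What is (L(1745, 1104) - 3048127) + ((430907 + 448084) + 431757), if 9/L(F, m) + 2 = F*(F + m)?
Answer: -8637384910628/4971503 ≈ -1.7374e+6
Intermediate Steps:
L(F, m) = 9/(-2 + F*(F + m))
(L(1745, 1104) - 3048127) + ((430907 + 448084) + 431757) = (9/(-2 + 1745² + 1745*1104) - 3048127) + ((430907 + 448084) + 431757) = (9/(-2 + 3045025 + 1926480) - 3048127) + (878991 + 431757) = (9/4971503 - 3048127) + 1310748 = -15153772524872/4971503 + 1310748 = -8637384910628/4971503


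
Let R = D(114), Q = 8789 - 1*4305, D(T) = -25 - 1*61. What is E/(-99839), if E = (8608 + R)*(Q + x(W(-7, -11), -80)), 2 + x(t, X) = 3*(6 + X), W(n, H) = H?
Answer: -36303720/99839 ≈ -363.62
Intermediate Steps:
D(T) = -86 (D(T) = -25 - 61 = -86)
x(t, X) = 16 + 3*X (x(t, X) = -2 + 3*(6 + X) = -2 + (18 + 3*X) = 16 + 3*X)
Q = 4484 (Q = 8789 - 4305 = 4484)
R = -86
E = 36303720 (E = (8608 - 86)*(4484 + (16 + 3*(-80))) = 8522*(4484 + (16 - 240)) = 8522*(4484 - 224) = 8522*4260 = 36303720)
E/(-99839) = 36303720/(-99839) = 36303720*(-1/99839) = -36303720/99839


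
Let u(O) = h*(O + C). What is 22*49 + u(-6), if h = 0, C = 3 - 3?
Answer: 1078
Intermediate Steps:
C = 0
u(O) = 0 (u(O) = 0*(O + 0) = 0*O = 0)
22*49 + u(-6) = 22*49 + 0 = 1078 + 0 = 1078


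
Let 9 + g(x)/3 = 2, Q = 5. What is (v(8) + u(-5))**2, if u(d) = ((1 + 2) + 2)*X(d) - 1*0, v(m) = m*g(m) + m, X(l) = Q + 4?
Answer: 13225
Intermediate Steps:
g(x) = -21 (g(x) = -27 + 3*2 = -27 + 6 = -21)
X(l) = 9 (X(l) = 5 + 4 = 9)
v(m) = -20*m (v(m) = m*(-21) + m = -21*m + m = -20*m)
u(d) = 45 (u(d) = ((1 + 2) + 2)*9 - 1*0 = (3 + 2)*9 + 0 = 5*9 + 0 = 45 + 0 = 45)
(v(8) + u(-5))**2 = (-20*8 + 45)**2 = (-160 + 45)**2 = (-115)**2 = 13225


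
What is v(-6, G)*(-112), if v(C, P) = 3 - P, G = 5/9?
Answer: -2464/9 ≈ -273.78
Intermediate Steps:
G = 5/9 (G = 5*(⅑) = 5/9 ≈ 0.55556)
v(-6, G)*(-112) = (3 - 1*5/9)*(-112) = (3 - 5/9)*(-112) = (22/9)*(-112) = -2464/9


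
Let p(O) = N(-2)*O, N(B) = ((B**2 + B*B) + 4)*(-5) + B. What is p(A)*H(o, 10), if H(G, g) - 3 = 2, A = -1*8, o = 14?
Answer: 2480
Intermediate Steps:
A = -8
H(G, g) = 5 (H(G, g) = 3 + 2 = 5)
N(B) = -20 + B - 10*B**2 (N(B) = ((B**2 + B**2) + 4)*(-5) + B = (2*B**2 + 4)*(-5) + B = (4 + 2*B**2)*(-5) + B = (-20 - 10*B**2) + B = -20 + B - 10*B**2)
p(O) = -62*O (p(O) = (-20 - 2 - 10*(-2)**2)*O = (-20 - 2 - 10*4)*O = (-20 - 2 - 40)*O = -62*O)
p(A)*H(o, 10) = -62*(-8)*5 = 496*5 = 2480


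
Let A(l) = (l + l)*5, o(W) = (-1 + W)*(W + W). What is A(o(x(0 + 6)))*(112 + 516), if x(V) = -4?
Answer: 251200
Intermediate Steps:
o(W) = 2*W*(-1 + W) (o(W) = (-1 + W)*(2*W) = 2*W*(-1 + W))
A(l) = 10*l (A(l) = (2*l)*5 = 10*l)
A(o(x(0 + 6)))*(112 + 516) = (10*(2*(-4)*(-1 - 4)))*(112 + 516) = (10*(2*(-4)*(-5)))*628 = (10*40)*628 = 400*628 = 251200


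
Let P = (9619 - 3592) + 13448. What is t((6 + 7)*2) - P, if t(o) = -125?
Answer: -19600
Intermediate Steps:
P = 19475 (P = 6027 + 13448 = 19475)
t((6 + 7)*2) - P = -125 - 1*19475 = -125 - 19475 = -19600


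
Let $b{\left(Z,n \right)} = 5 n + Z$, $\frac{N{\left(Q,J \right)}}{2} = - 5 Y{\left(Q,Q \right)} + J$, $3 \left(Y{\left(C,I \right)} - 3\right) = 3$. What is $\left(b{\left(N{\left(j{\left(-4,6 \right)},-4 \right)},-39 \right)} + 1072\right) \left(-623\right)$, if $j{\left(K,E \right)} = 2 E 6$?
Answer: $-516467$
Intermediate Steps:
$j{\left(K,E \right)} = 12 E$
$Y{\left(C,I \right)} = 4$ ($Y{\left(C,I \right)} = 3 + \frac{1}{3} \cdot 3 = 3 + 1 = 4$)
$N{\left(Q,J \right)} = -40 + 2 J$ ($N{\left(Q,J \right)} = 2 \left(\left(-5\right) 4 + J\right) = 2 \left(-20 + J\right) = -40 + 2 J$)
$b{\left(Z,n \right)} = Z + 5 n$
$\left(b{\left(N{\left(j{\left(-4,6 \right)},-4 \right)},-39 \right)} + 1072\right) \left(-623\right) = \left(\left(\left(-40 + 2 \left(-4\right)\right) + 5 \left(-39\right)\right) + 1072\right) \left(-623\right) = \left(\left(\left(-40 - 8\right) - 195\right) + 1072\right) \left(-623\right) = \left(\left(-48 - 195\right) + 1072\right) \left(-623\right) = \left(-243 + 1072\right) \left(-623\right) = 829 \left(-623\right) = -516467$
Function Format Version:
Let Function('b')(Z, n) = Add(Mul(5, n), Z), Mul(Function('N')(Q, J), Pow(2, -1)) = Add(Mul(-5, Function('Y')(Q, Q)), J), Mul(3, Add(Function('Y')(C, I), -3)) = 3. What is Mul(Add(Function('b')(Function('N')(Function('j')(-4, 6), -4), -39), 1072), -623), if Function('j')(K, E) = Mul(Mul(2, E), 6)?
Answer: -516467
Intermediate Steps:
Function('j')(K, E) = Mul(12, E)
Function('Y')(C, I) = 4 (Function('Y')(C, I) = Add(3, Mul(Rational(1, 3), 3)) = Add(3, 1) = 4)
Function('N')(Q, J) = Add(-40, Mul(2, J)) (Function('N')(Q, J) = Mul(2, Add(Mul(-5, 4), J)) = Mul(2, Add(-20, J)) = Add(-40, Mul(2, J)))
Function('b')(Z, n) = Add(Z, Mul(5, n))
Mul(Add(Function('b')(Function('N')(Function('j')(-4, 6), -4), -39), 1072), -623) = Mul(Add(Add(Add(-40, Mul(2, -4)), Mul(5, -39)), 1072), -623) = Mul(Add(Add(Add(-40, -8), -195), 1072), -623) = Mul(Add(Add(-48, -195), 1072), -623) = Mul(Add(-243, 1072), -623) = Mul(829, -623) = -516467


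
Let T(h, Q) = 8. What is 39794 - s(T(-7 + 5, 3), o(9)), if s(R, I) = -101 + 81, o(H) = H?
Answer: 39814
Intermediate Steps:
s(R, I) = -20
39794 - s(T(-7 + 5, 3), o(9)) = 39794 - 1*(-20) = 39794 + 20 = 39814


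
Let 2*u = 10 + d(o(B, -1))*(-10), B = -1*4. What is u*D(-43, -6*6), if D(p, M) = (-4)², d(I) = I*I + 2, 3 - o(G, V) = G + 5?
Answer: -400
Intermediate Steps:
B = -4
o(G, V) = -2 - G (o(G, V) = 3 - (G + 5) = 3 - (5 + G) = 3 + (-5 - G) = -2 - G)
d(I) = 2 + I² (d(I) = I² + 2 = 2 + I²)
D(p, M) = 16
u = -25 (u = (10 + (2 + (-2 - 1*(-4))²)*(-10))/2 = (10 + (2 + (-2 + 4)²)*(-10))/2 = (10 + (2 + 2²)*(-10))/2 = (10 + (2 + 4)*(-10))/2 = (10 + 6*(-10))/2 = (10 - 60)/2 = (½)*(-50) = -25)
u*D(-43, -6*6) = -25*16 = -400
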